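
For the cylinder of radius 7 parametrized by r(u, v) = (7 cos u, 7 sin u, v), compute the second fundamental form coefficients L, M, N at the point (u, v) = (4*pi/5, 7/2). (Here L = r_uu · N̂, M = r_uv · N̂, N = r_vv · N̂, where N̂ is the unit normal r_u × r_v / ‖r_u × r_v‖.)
L = -7;  M = 0;  N = 0

Compute the unit normal N̂(u, v) = (cos(u), sin(u), 0), and the second partials r_uu, r_uv, r_vv. Take dot products:
  L(u, v) = r_uu · N̂ = -7,
  M(u, v) = r_uv · N̂ = 0,
  N(u, v) = r_vv · N̂ = 0.
Evaluating at (u, v) = (4*pi/5, 7/2):
  L = -7, M = 0, N = 0.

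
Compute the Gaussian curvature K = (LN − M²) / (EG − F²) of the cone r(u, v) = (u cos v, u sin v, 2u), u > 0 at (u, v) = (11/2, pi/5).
K = 0

Coefficients of the first fundamental form: E = 5, F = 0, G = u^2.
Coefficients of the second fundamental form: L = 0, M = 0, N = 2*sqrt(5)*u^2/(5*Abs(u)).
Assemble K = (LN − M²)/(EG − F²) = 0. At (u, v) = (11/2, pi/5): K = 0.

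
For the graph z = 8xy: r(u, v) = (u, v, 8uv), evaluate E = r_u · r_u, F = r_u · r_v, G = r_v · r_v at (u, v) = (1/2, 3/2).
E = 145;  F = 48;  G = 17

Partials: r_u = (1, 0, 8*v), r_v = (0, 1, 8*u). As functions of (u, v):
  E = r_u · r_u = 64*v^2 + 1,
  F = r_u · r_v = 64*u*v,
  G = r_v · r_v = 64*u^2 + 1.
Evaluating at (u, v) = (1/2, 3/2): E = 145, F = 48, G = 17.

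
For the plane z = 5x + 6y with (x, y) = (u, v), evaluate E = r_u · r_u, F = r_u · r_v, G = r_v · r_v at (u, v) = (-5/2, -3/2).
E = 26;  F = 30;  G = 37

Partials: r_u = (1, 0, 5), r_v = (0, 1, 6). As functions of (u, v):
  E = r_u · r_u = 26,
  F = r_u · r_v = 30,
  G = r_v · r_v = 37.
Evaluating at (u, v) = (-5/2, -3/2): E = 26, F = 30, G = 37.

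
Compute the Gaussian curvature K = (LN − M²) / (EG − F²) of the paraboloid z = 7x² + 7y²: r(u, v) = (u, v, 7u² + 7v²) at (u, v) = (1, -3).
K = 196/3845521

Coefficients of the first fundamental form: E = 196*u^2 + 1, F = 196*u*v, G = 196*v^2 + 1.
Coefficients of the second fundamental form: L = 14/sqrt(196*u^2 + 196*v^2 + 1), M = 0, N = 14/sqrt(196*u^2 + 196*v^2 + 1).
Assemble K = (LN − M²)/(EG − F²) = 196/(38416*u^4 + 76832*u^2*v^2 + 392*u^2 + 38416*v^4 + 392*v^2 + 1). At (u, v) = (1, -3): K = 196/3845521.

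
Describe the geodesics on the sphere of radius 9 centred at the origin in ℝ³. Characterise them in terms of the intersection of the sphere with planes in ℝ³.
Geodesics on the sphere of radius 9 are great circles — circles of radius 9 obtained as the intersection of the sphere with planes through the origin (the centre of the sphere).

A curve α(t) of nonzero constant speed on the sphere of radius 9 is a geodesic iff its acceleration α̈ is everywhere normal to the surface, i.e. parallel to the radial vector α(t). Then d/dt(α × α̇) = α̇ × α̇ + α × α̈ = 0, so α × α̇ is a constant vector n ≠ 0 and α(t) · n = 0 for all t: α lies in the plane through the origin with normal n. The intersection of that plane with the sphere is a circle of radius 9 (a great circle). Conversely, a great circle traversed at constant speed has centripetal acceleration pointing at the origin, hence normal to the sphere, so every great circle is a geodesic.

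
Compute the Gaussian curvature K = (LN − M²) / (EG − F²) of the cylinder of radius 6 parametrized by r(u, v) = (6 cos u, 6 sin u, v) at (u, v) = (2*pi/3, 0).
K = 0

Coefficients of the first fundamental form: E = 36, F = 0, G = 1.
Coefficients of the second fundamental form: L = -6, M = 0, N = 0.
Assemble K = (LN − M²)/(EG − F²) = 0. At (u, v) = (2*pi/3, 0): K = 0.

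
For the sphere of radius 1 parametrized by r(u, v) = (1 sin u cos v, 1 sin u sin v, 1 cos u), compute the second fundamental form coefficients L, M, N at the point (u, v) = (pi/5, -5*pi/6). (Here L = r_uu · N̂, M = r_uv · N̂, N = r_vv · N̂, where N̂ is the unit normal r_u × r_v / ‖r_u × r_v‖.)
L = -1;  M = 0;  N = -5/8 + sqrt(5)/8

Compute the unit normal N̂(u, v) = (sin(u)^2*cos(v)/Abs(sin(u)), sin(u)^2*sin(v)/Abs(sin(u)), sin(2*u)/(2*Abs(sin(u)))), and the second partials r_uu, r_uv, r_vv. Take dot products:
  L(u, v) = r_uu · N̂ = -sin(u)/Abs(sin(u)),
  M(u, v) = r_uv · N̂ = 0,
  N(u, v) = r_vv · N̂ = -sin(u)^3/Abs(sin(u)).
Evaluating at (u, v) = (pi/5, -5*pi/6):
  L = -1, M = 0, N = -5/8 + sqrt(5)/8.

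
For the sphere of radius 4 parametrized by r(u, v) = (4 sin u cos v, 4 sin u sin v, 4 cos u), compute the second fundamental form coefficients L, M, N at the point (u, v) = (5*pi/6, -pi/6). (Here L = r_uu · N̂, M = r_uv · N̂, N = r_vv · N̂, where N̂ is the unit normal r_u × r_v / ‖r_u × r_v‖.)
L = -4;  M = 0;  N = -1

Compute the unit normal N̂(u, v) = (sin(u)^2*cos(v)/Abs(sin(u)), sin(u)^2*sin(v)/Abs(sin(u)), sin(2*u)/(2*Abs(sin(u)))), and the second partials r_uu, r_uv, r_vv. Take dot products:
  L(u, v) = r_uu · N̂ = -4*sin(u)/Abs(sin(u)),
  M(u, v) = r_uv · N̂ = 0,
  N(u, v) = r_vv · N̂ = -4*sin(u)^3/Abs(sin(u)).
Evaluating at (u, v) = (5*pi/6, -pi/6):
  L = -4, M = 0, N = -1.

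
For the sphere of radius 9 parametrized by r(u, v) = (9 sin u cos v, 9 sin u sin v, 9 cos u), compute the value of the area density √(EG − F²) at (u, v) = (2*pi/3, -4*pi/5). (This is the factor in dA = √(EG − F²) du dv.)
√(EG − F²)|_{(2*pi/3, -4*pi/5)} = 81*sqrt(3)/2

E = 81, F = 0, G = 81*sin(u)^2, so EG − F² = 6561*sin(u)^2. Taking the positive square root: √(EG − F²) = 81*Abs(sin(u)). At (u, v) = (2*pi/3, -4*pi/5): 81*sqrt(3)/2.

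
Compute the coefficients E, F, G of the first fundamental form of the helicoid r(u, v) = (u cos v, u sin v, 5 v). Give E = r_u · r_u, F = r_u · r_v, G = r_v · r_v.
E = 1;  F = 0;  G = u^2 + 25

Compute partials: r_u = (cos(v), sin(v), 0), r_v = (-u*sin(v), u*cos(v), 5). Then
  E = r_u · r_u = 1,
  F = r_u · r_v = 0,
  G = r_v · r_v = u^2 + 25.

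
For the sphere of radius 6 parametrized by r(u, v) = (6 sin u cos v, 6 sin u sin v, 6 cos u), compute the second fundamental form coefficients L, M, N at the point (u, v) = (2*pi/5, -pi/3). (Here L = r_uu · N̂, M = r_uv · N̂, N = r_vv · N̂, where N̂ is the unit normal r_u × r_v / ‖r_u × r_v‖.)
L = -6;  M = 0;  N = -15/4 - 3*sqrt(5)/4

Compute the unit normal N̂(u, v) = (sin(u)^2*cos(v)/Abs(sin(u)), sin(u)^2*sin(v)/Abs(sin(u)), sin(2*u)/(2*Abs(sin(u)))), and the second partials r_uu, r_uv, r_vv. Take dot products:
  L(u, v) = r_uu · N̂ = -6*sin(u)/Abs(sin(u)),
  M(u, v) = r_uv · N̂ = 0,
  N(u, v) = r_vv · N̂ = -6*sin(u)^3/Abs(sin(u)).
Evaluating at (u, v) = (2*pi/5, -pi/3):
  L = -6, M = 0, N = -15/4 - 3*sqrt(5)/4.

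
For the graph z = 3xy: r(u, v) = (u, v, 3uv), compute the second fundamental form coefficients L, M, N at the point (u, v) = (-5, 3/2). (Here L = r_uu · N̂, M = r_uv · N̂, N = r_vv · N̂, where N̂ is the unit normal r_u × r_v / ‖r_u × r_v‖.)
L = 0;  M = 6*sqrt(985)/985;  N = 0

Compute the unit normal N̂(u, v) = (-3*v/sqrt(9*u^2 + 9*v^2 + 1), -3*u/sqrt(9*u^2 + 9*v^2 + 1), 1/sqrt(9*u^2 + 9*v^2 + 1)), and the second partials r_uu, r_uv, r_vv. Take dot products:
  L(u, v) = r_uu · N̂ = 0,
  M(u, v) = r_uv · N̂ = 3/sqrt(9*u^2 + 9*v^2 + 1),
  N(u, v) = r_vv · N̂ = 0.
Evaluating at (u, v) = (-5, 3/2):
  L = 0, M = 6*sqrt(985)/985, N = 0.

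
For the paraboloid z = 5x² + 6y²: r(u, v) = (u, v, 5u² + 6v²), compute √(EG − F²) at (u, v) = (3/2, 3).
√(EG − F²)|_{(3/2, 3)} = sqrt(1522)

E = 100*u^2 + 1, F = 120*u*v, G = 144*v^2 + 1; EG − F² = 100*u^2 + 144*v^2 + 1; √(EG − F²) = sqrt(100*u^2 + 144*v^2 + 1). At the given point: sqrt(1522).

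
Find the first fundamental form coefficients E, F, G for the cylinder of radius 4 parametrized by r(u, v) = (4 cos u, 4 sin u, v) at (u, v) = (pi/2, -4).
E = 16;  F = 0;  G = 1

Partials: r_u = (-4*sin(u), 4*cos(u), 0), r_v = (0, 0, 1). As functions of (u, v):
  E = r_u · r_u = 16,
  F = r_u · r_v = 0,
  G = r_v · r_v = 1.
Evaluating at (u, v) = (pi/2, -4): E = 16, F = 0, G = 1.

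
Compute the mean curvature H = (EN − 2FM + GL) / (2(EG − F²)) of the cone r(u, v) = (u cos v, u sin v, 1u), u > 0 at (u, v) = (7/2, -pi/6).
H = sqrt(2)/14

With E = 2, F = 0, G = u^2, L = 0, M = 0, N = sqrt(2)*u^2/(2*Abs(u)), assemble
  H = (EN − 2FM + GL) / (2(EG − F²)) = sqrt(2)/(4*Abs(u)).
At (u, v) = (7/2, -pi/6): H = sqrt(2)/14.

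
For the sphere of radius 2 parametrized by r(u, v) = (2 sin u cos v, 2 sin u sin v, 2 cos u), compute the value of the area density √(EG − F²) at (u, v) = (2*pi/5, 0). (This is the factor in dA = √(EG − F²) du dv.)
√(EG − F²)|_{(2*pi/5, 0)} = sqrt(2*sqrt(5) + 10)

E = 4, F = 0, G = 4*sin(u)^2, so EG − F² = 16*sin(u)^2. Taking the positive square root: √(EG − F²) = 4*Abs(sin(u)). At (u, v) = (2*pi/5, 0): sqrt(2*sqrt(5) + 10).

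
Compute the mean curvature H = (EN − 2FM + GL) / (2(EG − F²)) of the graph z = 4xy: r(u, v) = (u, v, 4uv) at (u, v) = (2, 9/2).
H = -576*sqrt(389)/151321

With E = 16*v^2 + 1, F = 16*u*v, G = 16*u^2 + 1, L = 0, M = 4/sqrt(16*u^2 + 16*v^2 + 1), N = 0, assemble
  H = (EN − 2FM + GL) / (2(EG − F²)) = -64*u*v/(16*u^2 + 16*v^2 + 1)^(3/2).
At (u, v) = (2, 9/2): H = -576*sqrt(389)/151321.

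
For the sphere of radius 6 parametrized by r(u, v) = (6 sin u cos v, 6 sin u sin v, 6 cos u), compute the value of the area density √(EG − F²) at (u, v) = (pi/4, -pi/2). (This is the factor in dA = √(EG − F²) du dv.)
√(EG − F²)|_{(pi/4, -pi/2)} = 18*sqrt(2)

E = 36, F = 0, G = 36*sin(u)^2, so EG − F² = 1296*sin(u)^2. Taking the positive square root: √(EG − F²) = 36*Abs(sin(u)). At (u, v) = (pi/4, -pi/2): 18*sqrt(2).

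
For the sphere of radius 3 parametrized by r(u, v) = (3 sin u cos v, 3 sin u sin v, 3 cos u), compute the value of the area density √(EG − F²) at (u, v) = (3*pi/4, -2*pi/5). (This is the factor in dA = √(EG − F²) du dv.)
√(EG − F²)|_{(3*pi/4, -2*pi/5)} = 9*sqrt(2)/2

E = 9, F = 0, G = 9*sin(u)^2, so EG − F² = 81*sin(u)^2. Taking the positive square root: √(EG − F²) = 9*Abs(sin(u)). At (u, v) = (3*pi/4, -2*pi/5): 9*sqrt(2)/2.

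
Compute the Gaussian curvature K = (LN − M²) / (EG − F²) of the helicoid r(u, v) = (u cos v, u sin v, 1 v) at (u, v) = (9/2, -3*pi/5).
K = -16/7225

Coefficients of the first fundamental form: E = 1, F = 0, G = u^2 + 1.
Coefficients of the second fundamental form: L = 0, M = -1/sqrt(u^2 + 1), N = 0.
Assemble K = (LN − M²)/(EG − F²) = -1/(u^2 + 1)^2. At (u, v) = (9/2, -3*pi/5): K = -16/7225.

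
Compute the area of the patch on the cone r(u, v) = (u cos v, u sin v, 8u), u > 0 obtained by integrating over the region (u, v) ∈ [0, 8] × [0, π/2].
Area = 16*sqrt(65)*pi

Area = ∫∫ √(EG − F²) du dv with √(EG − F²) = sqrt(65)*Abs(u). Integrating over [0, 8] × [0, π/2] gives 16*sqrt(65)*pi.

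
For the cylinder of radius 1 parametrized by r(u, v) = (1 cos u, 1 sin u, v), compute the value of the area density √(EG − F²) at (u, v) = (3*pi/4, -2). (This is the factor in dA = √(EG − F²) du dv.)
√(EG − F²)|_{(3*pi/4, -2)} = 1

E = 1, F = 0, G = 1, so EG − F² = 1. Taking the positive square root: √(EG − F²) = 1. At (u, v) = (3*pi/4, -2): 1.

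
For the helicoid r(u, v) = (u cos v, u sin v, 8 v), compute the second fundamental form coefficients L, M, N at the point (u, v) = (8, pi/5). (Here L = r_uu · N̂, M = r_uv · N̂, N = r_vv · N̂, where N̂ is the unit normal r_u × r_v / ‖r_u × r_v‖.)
L = 0;  M = -sqrt(2)/2;  N = 0

Compute the unit normal N̂(u, v) = (8*sin(v)/sqrt(u^2 + 64), -8*cos(v)/sqrt(u^2 + 64), u/sqrt(u^2 + 64)), and the second partials r_uu, r_uv, r_vv. Take dot products:
  L(u, v) = r_uu · N̂ = 0,
  M(u, v) = r_uv · N̂ = -8/sqrt(u^2 + 64),
  N(u, v) = r_vv · N̂ = 0.
Evaluating at (u, v) = (8, pi/5):
  L = 0, M = -sqrt(2)/2, N = 0.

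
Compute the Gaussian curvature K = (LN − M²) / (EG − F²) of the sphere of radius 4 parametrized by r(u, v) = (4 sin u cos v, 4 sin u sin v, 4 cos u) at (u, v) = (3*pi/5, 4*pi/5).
K = 1/16

Coefficients of the first fundamental form: E = 16, F = 0, G = 16*sin(u)^2.
Coefficients of the second fundamental form: L = -4*sin(u)/Abs(sin(u)), M = 0, N = -4*sin(u)^3/Abs(sin(u)).
Assemble K = (LN − M²)/(EG − F²) = 1/16. At (u, v) = (3*pi/5, 4*pi/5): K = 1/16.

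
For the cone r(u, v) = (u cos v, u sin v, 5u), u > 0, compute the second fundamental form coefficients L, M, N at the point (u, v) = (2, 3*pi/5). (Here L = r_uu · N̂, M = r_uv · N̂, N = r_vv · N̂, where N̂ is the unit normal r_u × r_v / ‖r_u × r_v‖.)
L = 0;  M = 0;  N = 5*sqrt(26)/13

Compute the unit normal N̂(u, v) = (-5*sqrt(26)*u*cos(v)/(26*Abs(u)), -5*sqrt(26)*u*sin(v)/(26*Abs(u)), sqrt(26)*u/(26*Abs(u))), and the second partials r_uu, r_uv, r_vv. Take dot products:
  L(u, v) = r_uu · N̂ = 0,
  M(u, v) = r_uv · N̂ = 0,
  N(u, v) = r_vv · N̂ = 5*sqrt(26)*u^2/(26*Abs(u)).
Evaluating at (u, v) = (2, 3*pi/5):
  L = 0, M = 0, N = 5*sqrt(26)/13.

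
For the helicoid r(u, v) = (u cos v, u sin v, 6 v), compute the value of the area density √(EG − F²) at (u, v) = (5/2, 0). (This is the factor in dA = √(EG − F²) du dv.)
√(EG − F²)|_{(5/2, 0)} = 13/2

E = 1, F = 0, G = u^2 + 36, so EG − F² = u^2 + 36. Taking the positive square root: √(EG − F²) = sqrt(u^2 + 36). At (u, v) = (5/2, 0): 13/2.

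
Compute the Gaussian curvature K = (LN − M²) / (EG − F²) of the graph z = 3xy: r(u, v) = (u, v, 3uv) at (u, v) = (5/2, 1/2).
K = -36/14161

Coefficients of the first fundamental form: E = 9*v^2 + 1, F = 9*u*v, G = 9*u^2 + 1.
Coefficients of the second fundamental form: L = 0, M = 3/sqrt(9*u^2 + 9*v^2 + 1), N = 0.
Assemble K = (LN − M²)/(EG − F²) = -9/(81*u^4 + 162*u^2*v^2 + 18*u^2 + 81*v^4 + 18*v^2 + 1). At (u, v) = (5/2, 1/2): K = -36/14161.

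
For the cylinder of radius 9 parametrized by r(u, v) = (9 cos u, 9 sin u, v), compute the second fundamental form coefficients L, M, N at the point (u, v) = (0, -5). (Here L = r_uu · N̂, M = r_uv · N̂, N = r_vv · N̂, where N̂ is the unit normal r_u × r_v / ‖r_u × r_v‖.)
L = -9;  M = 0;  N = 0

Compute the unit normal N̂(u, v) = (cos(u), sin(u), 0), and the second partials r_uu, r_uv, r_vv. Take dot products:
  L(u, v) = r_uu · N̂ = -9,
  M(u, v) = r_uv · N̂ = 0,
  N(u, v) = r_vv · N̂ = 0.
Evaluating at (u, v) = (0, -5):
  L = -9, M = 0, N = 0.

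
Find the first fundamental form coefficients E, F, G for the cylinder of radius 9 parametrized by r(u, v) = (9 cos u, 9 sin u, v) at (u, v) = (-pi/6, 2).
E = 81;  F = 0;  G = 1

Partials: r_u = (-9*sin(u), 9*cos(u), 0), r_v = (0, 0, 1). As functions of (u, v):
  E = r_u · r_u = 81,
  F = r_u · r_v = 0,
  G = r_v · r_v = 1.
Evaluating at (u, v) = (-pi/6, 2): E = 81, F = 0, G = 1.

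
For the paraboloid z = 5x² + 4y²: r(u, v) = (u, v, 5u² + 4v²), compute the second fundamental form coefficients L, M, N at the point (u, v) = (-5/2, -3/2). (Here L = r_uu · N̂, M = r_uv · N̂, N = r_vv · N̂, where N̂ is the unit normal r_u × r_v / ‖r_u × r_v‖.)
L = sqrt(770)/77;  M = 0;  N = 4*sqrt(770)/385

Compute the unit normal N̂(u, v) = (-10*u/sqrt(100*u^2 + 64*v^2 + 1), -8*v/sqrt(100*u^2 + 64*v^2 + 1), 1/sqrt(100*u^2 + 64*v^2 + 1)), and the second partials r_uu, r_uv, r_vv. Take dot products:
  L(u, v) = r_uu · N̂ = 10/sqrt(100*u^2 + 64*v^2 + 1),
  M(u, v) = r_uv · N̂ = 0,
  N(u, v) = r_vv · N̂ = 8/sqrt(100*u^2 + 64*v^2 + 1).
Evaluating at (u, v) = (-5/2, -3/2):
  L = sqrt(770)/77, M = 0, N = 4*sqrt(770)/385.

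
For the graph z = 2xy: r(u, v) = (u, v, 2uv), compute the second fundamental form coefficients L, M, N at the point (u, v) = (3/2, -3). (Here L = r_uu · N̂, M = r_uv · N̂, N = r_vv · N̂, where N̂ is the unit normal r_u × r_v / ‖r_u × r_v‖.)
L = 0;  M = sqrt(46)/23;  N = 0

Compute the unit normal N̂(u, v) = (-2*v/sqrt(4*u^2 + 4*v^2 + 1), -2*u/sqrt(4*u^2 + 4*v^2 + 1), 1/sqrt(4*u^2 + 4*v^2 + 1)), and the second partials r_uu, r_uv, r_vv. Take dot products:
  L(u, v) = r_uu · N̂ = 0,
  M(u, v) = r_uv · N̂ = 2/sqrt(4*u^2 + 4*v^2 + 1),
  N(u, v) = r_vv · N̂ = 0.
Evaluating at (u, v) = (3/2, -3):
  L = 0, M = sqrt(46)/23, N = 0.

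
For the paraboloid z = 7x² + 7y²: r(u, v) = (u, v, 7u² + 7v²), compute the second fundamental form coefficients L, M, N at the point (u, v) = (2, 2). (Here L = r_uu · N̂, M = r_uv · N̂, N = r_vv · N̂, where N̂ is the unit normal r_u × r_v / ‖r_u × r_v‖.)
L = 14*sqrt(1569)/1569;  M = 0;  N = 14*sqrt(1569)/1569

Compute the unit normal N̂(u, v) = (-14*u/sqrt(196*u^2 + 196*v^2 + 1), -14*v/sqrt(196*u^2 + 196*v^2 + 1), 1/sqrt(196*u^2 + 196*v^2 + 1)), and the second partials r_uu, r_uv, r_vv. Take dot products:
  L(u, v) = r_uu · N̂ = 14/sqrt(196*u^2 + 196*v^2 + 1),
  M(u, v) = r_uv · N̂ = 0,
  N(u, v) = r_vv · N̂ = 14/sqrt(196*u^2 + 196*v^2 + 1).
Evaluating at (u, v) = (2, 2):
  L = 14*sqrt(1569)/1569, M = 0, N = 14*sqrt(1569)/1569.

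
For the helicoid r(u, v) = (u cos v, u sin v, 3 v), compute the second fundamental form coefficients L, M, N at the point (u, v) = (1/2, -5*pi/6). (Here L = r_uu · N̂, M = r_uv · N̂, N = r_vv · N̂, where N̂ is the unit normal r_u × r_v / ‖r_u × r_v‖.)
L = 0;  M = -6*sqrt(37)/37;  N = 0

Compute the unit normal N̂(u, v) = (3*sin(v)/sqrt(u^2 + 9), -3*cos(v)/sqrt(u^2 + 9), u/sqrt(u^2 + 9)), and the second partials r_uu, r_uv, r_vv. Take dot products:
  L(u, v) = r_uu · N̂ = 0,
  M(u, v) = r_uv · N̂ = -3/sqrt(u^2 + 9),
  N(u, v) = r_vv · N̂ = 0.
Evaluating at (u, v) = (1/2, -5*pi/6):
  L = 0, M = -6*sqrt(37)/37, N = 0.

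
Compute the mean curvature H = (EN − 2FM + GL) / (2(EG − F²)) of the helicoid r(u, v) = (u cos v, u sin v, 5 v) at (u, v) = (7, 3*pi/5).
H = 0

With E = 1, F = 0, G = u^2 + 25, L = 0, M = -5/sqrt(u^2 + 25), N = 0, assemble
  H = (EN − 2FM + GL) / (2(EG − F²)) = 0.
At (u, v) = (7, 3*pi/5): H = 0.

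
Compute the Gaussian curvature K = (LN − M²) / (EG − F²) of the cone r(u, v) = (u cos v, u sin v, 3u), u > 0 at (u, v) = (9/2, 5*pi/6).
K = 0

Coefficients of the first fundamental form: E = 10, F = 0, G = u^2.
Coefficients of the second fundamental form: L = 0, M = 0, N = 3*sqrt(10)*u^2/(10*Abs(u)).
Assemble K = (LN − M²)/(EG − F²) = 0. At (u, v) = (9/2, 5*pi/6): K = 0.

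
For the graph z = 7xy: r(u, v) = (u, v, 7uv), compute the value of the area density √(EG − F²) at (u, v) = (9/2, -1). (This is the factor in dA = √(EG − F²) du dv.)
√(EG − F²)|_{(9/2, -1)} = sqrt(4169)/2

E = 49*v^2 + 1, F = 49*u*v, G = 49*u^2 + 1, so EG − F² = 49*u^2 + 49*v^2 + 1. Taking the positive square root: √(EG − F²) = sqrt(49*u^2 + 49*v^2 + 1). At (u, v) = (9/2, -1): sqrt(4169)/2.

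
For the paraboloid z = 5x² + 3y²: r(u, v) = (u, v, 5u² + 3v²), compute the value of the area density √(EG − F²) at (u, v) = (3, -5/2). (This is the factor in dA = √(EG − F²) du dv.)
√(EG − F²)|_{(3, -5/2)} = sqrt(1126)

E = 100*u^2 + 1, F = 60*u*v, G = 36*v^2 + 1, so EG − F² = 100*u^2 + 36*v^2 + 1. Taking the positive square root: √(EG − F²) = sqrt(100*u^2 + 36*v^2 + 1). At (u, v) = (3, -5/2): sqrt(1126).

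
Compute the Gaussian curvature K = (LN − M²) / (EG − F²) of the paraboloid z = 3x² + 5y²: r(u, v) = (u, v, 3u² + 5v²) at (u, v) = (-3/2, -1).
K = 15/8281

Coefficients of the first fundamental form: E = 36*u^2 + 1, F = 60*u*v, G = 100*v^2 + 1.
Coefficients of the second fundamental form: L = 6/sqrt(36*u^2 + 100*v^2 + 1), M = 0, N = 10/sqrt(36*u^2 + 100*v^2 + 1).
Assemble K = (LN − M²)/(EG − F²) = 60/(1296*u^4 + 7200*u^2*v^2 + 72*u^2 + 10000*v^4 + 200*v^2 + 1). At (u, v) = (-3/2, -1): K = 15/8281.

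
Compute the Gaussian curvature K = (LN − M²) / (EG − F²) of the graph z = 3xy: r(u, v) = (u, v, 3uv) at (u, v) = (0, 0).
K = -9

Coefficients of the first fundamental form: E = 9*v^2 + 1, F = 9*u*v, G = 9*u^2 + 1.
Coefficients of the second fundamental form: L = 0, M = 3/sqrt(9*u^2 + 9*v^2 + 1), N = 0.
Assemble K = (LN − M²)/(EG − F²) = -9/(81*u^4 + 162*u^2*v^2 + 18*u^2 + 81*v^4 + 18*v^2 + 1). At (u, v) = (0, 0): K = -9.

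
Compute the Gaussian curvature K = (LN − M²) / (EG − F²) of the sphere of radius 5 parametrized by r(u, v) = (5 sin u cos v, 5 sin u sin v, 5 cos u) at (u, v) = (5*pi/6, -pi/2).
K = 1/25

Coefficients of the first fundamental form: E = 25, F = 0, G = 25*sin(u)^2.
Coefficients of the second fundamental form: L = -5*sin(u)/Abs(sin(u)), M = 0, N = -5*sin(u)^3/Abs(sin(u)).
Assemble K = (LN − M²)/(EG − F²) = 1/25. At (u, v) = (5*pi/6, -pi/2): K = 1/25.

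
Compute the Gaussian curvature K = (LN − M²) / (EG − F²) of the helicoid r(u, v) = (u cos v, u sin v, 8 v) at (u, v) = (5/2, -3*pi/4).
K = -1024/78961

Coefficients of the first fundamental form: E = 1, F = 0, G = u^2 + 64.
Coefficients of the second fundamental form: L = 0, M = -8/sqrt(u^2 + 64), N = 0.
Assemble K = (LN − M²)/(EG − F²) = -64/(u^2 + 64)^2. At (u, v) = (5/2, -3*pi/4): K = -1024/78961.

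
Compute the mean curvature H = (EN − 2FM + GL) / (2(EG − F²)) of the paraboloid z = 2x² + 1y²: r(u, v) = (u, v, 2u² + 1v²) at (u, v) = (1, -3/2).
H = 37*sqrt(26)/676

With E = 16*u^2 + 1, F = 8*u*v, G = 4*v^2 + 1, L = 4/sqrt(16*u^2 + 4*v^2 + 1), M = 0, N = 2/sqrt(16*u^2 + 4*v^2 + 1), assemble
  H = (EN − 2FM + GL) / (2(EG − F²)) = (16*u^2 + 8*v^2 + 3)/(16*u^2 + 4*v^2 + 1)^(3/2).
At (u, v) = (1, -3/2): H = 37*sqrt(26)/676.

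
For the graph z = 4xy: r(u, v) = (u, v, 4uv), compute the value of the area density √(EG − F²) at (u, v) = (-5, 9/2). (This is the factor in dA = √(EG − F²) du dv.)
√(EG − F²)|_{(-5, 9/2)} = 5*sqrt(29)

E = 16*v^2 + 1, F = 16*u*v, G = 16*u^2 + 1, so EG − F² = 16*u^2 + 16*v^2 + 1. Taking the positive square root: √(EG − F²) = sqrt(16*u^2 + 16*v^2 + 1). At (u, v) = (-5, 9/2): 5*sqrt(29).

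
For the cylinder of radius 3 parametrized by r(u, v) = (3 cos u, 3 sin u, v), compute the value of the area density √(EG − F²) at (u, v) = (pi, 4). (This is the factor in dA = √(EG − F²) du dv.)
√(EG − F²)|_{(pi, 4)} = 3

E = 9, F = 0, G = 1, so EG − F² = 9. Taking the positive square root: √(EG − F²) = 3. At (u, v) = (pi, 4): 3.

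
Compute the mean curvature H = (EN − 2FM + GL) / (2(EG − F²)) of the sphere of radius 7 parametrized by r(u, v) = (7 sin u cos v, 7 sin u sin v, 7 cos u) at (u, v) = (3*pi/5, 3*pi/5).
H = -1/7

With E = 49, F = 0, G = 49*sin(u)^2, L = -7*sin(u)/Abs(sin(u)), M = 0, N = -7*sin(u)^3/Abs(sin(u)), assemble
  H = (EN − 2FM + GL) / (2(EG − F²)) = -sin(u)/(7*Abs(sin(u))).
At (u, v) = (3*pi/5, 3*pi/5): H = -1/7.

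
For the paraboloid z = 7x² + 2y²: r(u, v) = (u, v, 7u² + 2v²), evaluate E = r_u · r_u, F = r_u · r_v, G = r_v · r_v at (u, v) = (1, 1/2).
E = 197;  F = 28;  G = 5

Partials: r_u = (1, 0, 14*u), r_v = (0, 1, 4*v). As functions of (u, v):
  E = r_u · r_u = 196*u^2 + 1,
  F = r_u · r_v = 56*u*v,
  G = r_v · r_v = 16*v^2 + 1.
Evaluating at (u, v) = (1, 1/2): E = 197, F = 28, G = 5.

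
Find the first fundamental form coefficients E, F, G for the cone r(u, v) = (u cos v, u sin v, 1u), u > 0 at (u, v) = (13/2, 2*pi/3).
E = 2;  F = 0;  G = 169/4

Partials: r_u = (cos(v), sin(v), 1), r_v = (-u*sin(v), u*cos(v), 0). As functions of (u, v):
  E = r_u · r_u = 2,
  F = r_u · r_v = 0,
  G = r_v · r_v = u^2.
Evaluating at (u, v) = (13/2, 2*pi/3): E = 2, F = 0, G = 169/4.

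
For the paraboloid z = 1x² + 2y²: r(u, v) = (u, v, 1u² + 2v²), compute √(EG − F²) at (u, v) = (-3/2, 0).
√(EG − F²)|_{(-3/2, 0)} = sqrt(10)

E = 4*u^2 + 1, F = 8*u*v, G = 16*v^2 + 1; EG − F² = 4*u^2 + 16*v^2 + 1; √(EG − F²) = sqrt(4*u^2 + 16*v^2 + 1). At the given point: sqrt(10).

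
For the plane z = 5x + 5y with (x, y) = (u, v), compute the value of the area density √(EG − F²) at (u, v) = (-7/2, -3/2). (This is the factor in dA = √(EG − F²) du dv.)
√(EG − F²)|_{(-7/2, -3/2)} = sqrt(51)

E = 26, F = 25, G = 26, so EG − F² = 51. Taking the positive square root: √(EG − F²) = sqrt(51). At (u, v) = (-7/2, -3/2): sqrt(51).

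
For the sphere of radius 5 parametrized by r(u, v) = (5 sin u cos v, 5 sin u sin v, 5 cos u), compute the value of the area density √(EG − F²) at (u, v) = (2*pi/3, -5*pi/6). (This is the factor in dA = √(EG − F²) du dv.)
√(EG − F²)|_{(2*pi/3, -5*pi/6)} = 25*sqrt(3)/2

E = 25, F = 0, G = 25*sin(u)^2, so EG − F² = 625*sin(u)^2. Taking the positive square root: √(EG − F²) = 25*Abs(sin(u)). At (u, v) = (2*pi/3, -5*pi/6): 25*sqrt(3)/2.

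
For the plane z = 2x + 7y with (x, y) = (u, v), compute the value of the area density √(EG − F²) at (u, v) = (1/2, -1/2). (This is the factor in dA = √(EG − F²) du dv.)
√(EG − F²)|_{(1/2, -1/2)} = 3*sqrt(6)

E = 5, F = 14, G = 50, so EG − F² = 54. Taking the positive square root: √(EG − F²) = 3*sqrt(6). At (u, v) = (1/2, -1/2): 3*sqrt(6).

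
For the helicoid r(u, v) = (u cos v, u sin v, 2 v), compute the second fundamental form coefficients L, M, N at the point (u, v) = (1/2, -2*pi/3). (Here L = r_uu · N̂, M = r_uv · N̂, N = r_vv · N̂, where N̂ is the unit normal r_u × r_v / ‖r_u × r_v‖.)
L = 0;  M = -4*sqrt(17)/17;  N = 0

Compute the unit normal N̂(u, v) = (2*sin(v)/sqrt(u^2 + 4), -2*cos(v)/sqrt(u^2 + 4), u/sqrt(u^2 + 4)), and the second partials r_uu, r_uv, r_vv. Take dot products:
  L(u, v) = r_uu · N̂ = 0,
  M(u, v) = r_uv · N̂ = -2/sqrt(u^2 + 4),
  N(u, v) = r_vv · N̂ = 0.
Evaluating at (u, v) = (1/2, -2*pi/3):
  L = 0, M = -4*sqrt(17)/17, N = 0.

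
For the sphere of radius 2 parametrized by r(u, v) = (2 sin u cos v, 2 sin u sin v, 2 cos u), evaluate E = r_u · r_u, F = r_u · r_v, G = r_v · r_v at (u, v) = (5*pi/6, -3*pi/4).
E = 4;  F = 0;  G = 1

Partials: r_u = (2*cos(u)*cos(v), 2*sin(v)*cos(u), -2*sin(u)), r_v = (-2*sin(u)*sin(v), 2*sin(u)*cos(v), 0). As functions of (u, v):
  E = r_u · r_u = 4,
  F = r_u · r_v = 0,
  G = r_v · r_v = 4*sin(u)^2.
Evaluating at (u, v) = (5*pi/6, -3*pi/4): E = 4, F = 0, G = 1.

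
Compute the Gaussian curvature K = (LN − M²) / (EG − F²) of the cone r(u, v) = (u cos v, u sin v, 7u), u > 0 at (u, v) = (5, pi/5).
K = 0

Coefficients of the first fundamental form: E = 50, F = 0, G = u^2.
Coefficients of the second fundamental form: L = 0, M = 0, N = 7*sqrt(2)*u^2/(10*Abs(u)).
Assemble K = (LN − M²)/(EG − F²) = 0. At (u, v) = (5, pi/5): K = 0.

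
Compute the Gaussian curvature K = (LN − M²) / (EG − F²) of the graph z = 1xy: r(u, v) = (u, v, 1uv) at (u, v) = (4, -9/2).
K = -16/22201

Coefficients of the first fundamental form: E = v^2 + 1, F = u*v, G = u^2 + 1.
Coefficients of the second fundamental form: L = 0, M = 1/sqrt(u^2 + v^2 + 1), N = 0.
Assemble K = (LN − M²)/(EG − F²) = 1/((u^2*v^2 - (u^2 + 1)*(v^2 + 1))*(u^2 + v^2 + 1)). At (u, v) = (4, -9/2): K = -16/22201.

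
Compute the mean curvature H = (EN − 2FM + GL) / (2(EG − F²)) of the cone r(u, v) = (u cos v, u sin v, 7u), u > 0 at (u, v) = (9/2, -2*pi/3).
H = 7*sqrt(2)/90

With E = 50, F = 0, G = u^2, L = 0, M = 0, N = 7*sqrt(2)*u^2/(10*Abs(u)), assemble
  H = (EN − 2FM + GL) / (2(EG − F²)) = 7*sqrt(2)/(20*Abs(u)).
At (u, v) = (9/2, -2*pi/3): H = 7*sqrt(2)/90.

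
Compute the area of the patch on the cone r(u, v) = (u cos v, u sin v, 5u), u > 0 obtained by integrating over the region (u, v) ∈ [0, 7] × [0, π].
Area = 49*sqrt(26)*pi/2

Area = ∫∫ √(EG − F²) du dv with √(EG − F²) = sqrt(26)*Abs(u). Integrating over [0, 7] × [0, π] gives 49*sqrt(26)*pi/2.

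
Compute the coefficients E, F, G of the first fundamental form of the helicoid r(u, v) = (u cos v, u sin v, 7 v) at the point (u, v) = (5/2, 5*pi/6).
E = 1;  F = 0;  G = 221/4

Partials: r_u = (cos(v), sin(v), 0), r_v = (-u*sin(v), u*cos(v), 7). As functions of (u, v):
  E = r_u · r_u = 1,
  F = r_u · r_v = 0,
  G = r_v · r_v = u^2 + 49.
Evaluating at (u, v) = (5/2, 5*pi/6): E = 1, F = 0, G = 221/4.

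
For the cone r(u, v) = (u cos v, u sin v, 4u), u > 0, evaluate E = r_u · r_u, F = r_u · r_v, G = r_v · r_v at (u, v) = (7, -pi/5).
E = 17;  F = 0;  G = 49

Partials: r_u = (cos(v), sin(v), 4), r_v = (-u*sin(v), u*cos(v), 0). As functions of (u, v):
  E = r_u · r_u = 17,
  F = r_u · r_v = 0,
  G = r_v · r_v = u^2.
Evaluating at (u, v) = (7, -pi/5): E = 17, F = 0, G = 49.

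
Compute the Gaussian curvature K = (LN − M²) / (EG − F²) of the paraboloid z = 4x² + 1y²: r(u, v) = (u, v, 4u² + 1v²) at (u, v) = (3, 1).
K = 16/337561

Coefficients of the first fundamental form: E = 64*u^2 + 1, F = 16*u*v, G = 4*v^2 + 1.
Coefficients of the second fundamental form: L = 8/sqrt(64*u^2 + 4*v^2 + 1), M = 0, N = 2/sqrt(64*u^2 + 4*v^2 + 1).
Assemble K = (LN − M²)/(EG − F²) = 16/(4096*u^4 + 512*u^2*v^2 + 128*u^2 + 16*v^4 + 8*v^2 + 1). At (u, v) = (3, 1): K = 16/337561.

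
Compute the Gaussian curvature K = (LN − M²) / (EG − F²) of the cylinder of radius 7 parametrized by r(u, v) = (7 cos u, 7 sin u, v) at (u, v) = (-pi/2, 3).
K = 0

Coefficients of the first fundamental form: E = 49, F = 0, G = 1.
Coefficients of the second fundamental form: L = -7, M = 0, N = 0.
Assemble K = (LN − M²)/(EG − F²) = 0. At (u, v) = (-pi/2, 3): K = 0.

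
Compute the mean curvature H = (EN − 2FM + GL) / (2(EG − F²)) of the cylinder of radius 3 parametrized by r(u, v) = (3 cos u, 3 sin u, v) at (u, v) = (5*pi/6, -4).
H = -1/6

With E = 9, F = 0, G = 1, L = -3, M = 0, N = 0, assemble
  H = (EN − 2FM + GL) / (2(EG − F²)) = -1/6.
At (u, v) = (5*pi/6, -4): H = -1/6.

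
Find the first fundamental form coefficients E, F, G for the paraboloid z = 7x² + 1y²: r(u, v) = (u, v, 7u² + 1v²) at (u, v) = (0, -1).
E = 1;  F = 0;  G = 5

Partials: r_u = (1, 0, 14*u), r_v = (0, 1, 2*v). As functions of (u, v):
  E = r_u · r_u = 196*u^2 + 1,
  F = r_u · r_v = 28*u*v,
  G = r_v · r_v = 4*v^2 + 1.
Evaluating at (u, v) = (0, -1): E = 1, F = 0, G = 5.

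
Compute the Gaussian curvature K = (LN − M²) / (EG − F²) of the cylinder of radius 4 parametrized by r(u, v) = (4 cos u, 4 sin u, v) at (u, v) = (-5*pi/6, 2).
K = 0

Coefficients of the first fundamental form: E = 16, F = 0, G = 1.
Coefficients of the second fundamental form: L = -4, M = 0, N = 0.
Assemble K = (LN − M²)/(EG − F²) = 0. At (u, v) = (-5*pi/6, 2): K = 0.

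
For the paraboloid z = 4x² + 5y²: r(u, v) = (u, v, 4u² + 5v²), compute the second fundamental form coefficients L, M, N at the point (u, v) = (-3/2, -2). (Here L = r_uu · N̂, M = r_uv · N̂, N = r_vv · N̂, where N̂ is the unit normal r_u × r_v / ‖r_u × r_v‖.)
L = 8*sqrt(545)/545;  M = 0;  N = 2*sqrt(545)/109

Compute the unit normal N̂(u, v) = (-8*u/sqrt(64*u^2 + 100*v^2 + 1), -10*v/sqrt(64*u^2 + 100*v^2 + 1), 1/sqrt(64*u^2 + 100*v^2 + 1)), and the second partials r_uu, r_uv, r_vv. Take dot products:
  L(u, v) = r_uu · N̂ = 8/sqrt(64*u^2 + 100*v^2 + 1),
  M(u, v) = r_uv · N̂ = 0,
  N(u, v) = r_vv · N̂ = 10/sqrt(64*u^2 + 100*v^2 + 1).
Evaluating at (u, v) = (-3/2, -2):
  L = 8*sqrt(545)/545, M = 0, N = 2*sqrt(545)/109.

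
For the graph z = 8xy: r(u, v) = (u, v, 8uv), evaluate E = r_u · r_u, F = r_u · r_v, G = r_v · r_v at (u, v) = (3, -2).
E = 257;  F = -384;  G = 577

Partials: r_u = (1, 0, 8*v), r_v = (0, 1, 8*u). As functions of (u, v):
  E = r_u · r_u = 64*v^2 + 1,
  F = r_u · r_v = 64*u*v,
  G = r_v · r_v = 64*u^2 + 1.
Evaluating at (u, v) = (3, -2): E = 257, F = -384, G = 577.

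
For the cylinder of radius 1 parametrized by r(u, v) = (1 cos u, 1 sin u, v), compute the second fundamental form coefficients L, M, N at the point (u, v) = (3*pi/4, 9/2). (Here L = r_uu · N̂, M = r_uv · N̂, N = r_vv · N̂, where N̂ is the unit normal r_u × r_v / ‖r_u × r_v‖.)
L = -1;  M = 0;  N = 0

Compute the unit normal N̂(u, v) = (cos(u), sin(u), 0), and the second partials r_uu, r_uv, r_vv. Take dot products:
  L(u, v) = r_uu · N̂ = -1,
  M(u, v) = r_uv · N̂ = 0,
  N(u, v) = r_vv · N̂ = 0.
Evaluating at (u, v) = (3*pi/4, 9/2):
  L = -1, M = 0, N = 0.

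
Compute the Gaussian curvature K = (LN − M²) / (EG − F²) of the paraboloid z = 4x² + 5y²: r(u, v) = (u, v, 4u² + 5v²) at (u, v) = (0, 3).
K = 80/811801

Coefficients of the first fundamental form: E = 64*u^2 + 1, F = 80*u*v, G = 100*v^2 + 1.
Coefficients of the second fundamental form: L = 8/sqrt(64*u^2 + 100*v^2 + 1), M = 0, N = 10/sqrt(64*u^2 + 100*v^2 + 1).
Assemble K = (LN − M²)/(EG − F²) = 80/(4096*u^4 + 12800*u^2*v^2 + 128*u^2 + 10000*v^4 + 200*v^2 + 1). At (u, v) = (0, 3): K = 80/811801.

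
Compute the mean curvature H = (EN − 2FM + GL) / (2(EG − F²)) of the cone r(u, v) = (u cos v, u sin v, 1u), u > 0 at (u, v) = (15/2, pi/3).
H = sqrt(2)/30

With E = 2, F = 0, G = u^2, L = 0, M = 0, N = sqrt(2)*u^2/(2*Abs(u)), assemble
  H = (EN − 2FM + GL) / (2(EG − F²)) = sqrt(2)/(4*Abs(u)).
At (u, v) = (15/2, pi/3): H = sqrt(2)/30.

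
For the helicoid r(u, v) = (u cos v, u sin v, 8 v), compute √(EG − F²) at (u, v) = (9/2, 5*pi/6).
√(EG − F²)|_{(9/2, 5*pi/6)} = sqrt(337)/2

E = 1, F = 0, G = u^2 + 64; EG − F² = u^2 + 64; √(EG − F²) = sqrt(u^2 + 64). At the given point: sqrt(337)/2.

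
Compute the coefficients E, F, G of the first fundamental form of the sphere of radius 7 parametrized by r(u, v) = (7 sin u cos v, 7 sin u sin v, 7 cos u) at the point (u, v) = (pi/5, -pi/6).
E = 49;  F = 0;  G = 245/8 - 49*sqrt(5)/8

Partials: r_u = (7*cos(u)*cos(v), 7*sin(v)*cos(u), -7*sin(u)), r_v = (-7*sin(u)*sin(v), 7*sin(u)*cos(v), 0). As functions of (u, v):
  E = r_u · r_u = 49,
  F = r_u · r_v = 0,
  G = r_v · r_v = 49*sin(u)^2.
Evaluating at (u, v) = (pi/5, -pi/6): E = 49, F = 0, G = 245/8 - 49*sqrt(5)/8.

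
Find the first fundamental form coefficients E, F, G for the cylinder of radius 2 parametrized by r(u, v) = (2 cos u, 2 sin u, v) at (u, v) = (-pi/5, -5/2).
E = 4;  F = 0;  G = 1

Partials: r_u = (-2*sin(u), 2*cos(u), 0), r_v = (0, 0, 1). As functions of (u, v):
  E = r_u · r_u = 4,
  F = r_u · r_v = 0,
  G = r_v · r_v = 1.
Evaluating at (u, v) = (-pi/5, -5/2): E = 4, F = 0, G = 1.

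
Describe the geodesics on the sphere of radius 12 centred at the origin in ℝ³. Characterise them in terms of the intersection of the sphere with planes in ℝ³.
Geodesics on the sphere of radius 12 are great circles — circles of radius 12 obtained as the intersection of the sphere with planes through the origin (the centre of the sphere).

A curve α(t) of nonzero constant speed on the sphere of radius 12 is a geodesic iff its acceleration α̈ is everywhere normal to the surface, i.e. parallel to the radial vector α(t). Then d/dt(α × α̇) = α̇ × α̇ + α × α̈ = 0, so α × α̇ is a constant vector n ≠ 0 and α(t) · n = 0 for all t: α lies in the plane through the origin with normal n. The intersection of that plane with the sphere is a circle of radius 12 (a great circle). Conversely, a great circle traversed at constant speed has centripetal acceleration pointing at the origin, hence normal to the sphere, so every great circle is a geodesic.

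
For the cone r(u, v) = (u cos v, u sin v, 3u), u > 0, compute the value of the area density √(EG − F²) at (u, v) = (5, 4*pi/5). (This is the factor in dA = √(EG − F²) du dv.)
√(EG − F²)|_{(5, 4*pi/5)} = 5*sqrt(10)

E = 10, F = 0, G = u^2, so EG − F² = 10*u^2. Taking the positive square root: √(EG − F²) = sqrt(10)*Abs(u). At (u, v) = (5, 4*pi/5): 5*sqrt(10).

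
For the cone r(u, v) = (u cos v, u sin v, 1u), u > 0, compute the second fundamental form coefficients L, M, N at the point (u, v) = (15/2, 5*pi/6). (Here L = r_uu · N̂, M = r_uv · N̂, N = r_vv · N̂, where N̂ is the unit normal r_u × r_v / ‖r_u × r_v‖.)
L = 0;  M = 0;  N = 15*sqrt(2)/4

Compute the unit normal N̂(u, v) = (-sqrt(2)*u*cos(v)/(2*Abs(u)), -sqrt(2)*u*sin(v)/(2*Abs(u)), sqrt(2)*u/(2*Abs(u))), and the second partials r_uu, r_uv, r_vv. Take dot products:
  L(u, v) = r_uu · N̂ = 0,
  M(u, v) = r_uv · N̂ = 0,
  N(u, v) = r_vv · N̂ = sqrt(2)*u^2/(2*Abs(u)).
Evaluating at (u, v) = (15/2, 5*pi/6):
  L = 0, M = 0, N = 15*sqrt(2)/4.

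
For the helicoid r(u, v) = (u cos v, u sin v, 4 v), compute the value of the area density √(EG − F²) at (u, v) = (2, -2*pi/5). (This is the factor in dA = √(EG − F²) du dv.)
√(EG − F²)|_{(2, -2*pi/5)} = 2*sqrt(5)

E = 1, F = 0, G = u^2 + 16, so EG − F² = u^2 + 16. Taking the positive square root: √(EG − F²) = sqrt(u^2 + 16). At (u, v) = (2, -2*pi/5): 2*sqrt(5).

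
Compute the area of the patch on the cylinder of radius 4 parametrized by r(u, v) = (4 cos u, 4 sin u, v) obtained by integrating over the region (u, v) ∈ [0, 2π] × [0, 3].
Area = 24*pi

Area = ∫∫ √(EG − F²) du dv with √(EG − F²) = 4. Integrating over [0, 2π] × [0, 3] gives 24*pi.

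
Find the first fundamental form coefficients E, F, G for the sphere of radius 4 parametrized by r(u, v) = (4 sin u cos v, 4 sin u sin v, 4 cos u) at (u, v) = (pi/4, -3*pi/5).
E = 16;  F = 0;  G = 8

Partials: r_u = (4*cos(u)*cos(v), 4*sin(v)*cos(u), -4*sin(u)), r_v = (-4*sin(u)*sin(v), 4*sin(u)*cos(v), 0). As functions of (u, v):
  E = r_u · r_u = 16,
  F = r_u · r_v = 0,
  G = r_v · r_v = 16*sin(u)^2.
Evaluating at (u, v) = (pi/4, -3*pi/5): E = 16, F = 0, G = 8.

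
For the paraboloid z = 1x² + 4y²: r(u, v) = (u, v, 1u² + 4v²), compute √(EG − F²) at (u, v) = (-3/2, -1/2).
√(EG − F²)|_{(-3/2, -1/2)} = sqrt(26)

E = 4*u^2 + 1, F = 16*u*v, G = 64*v^2 + 1; EG − F² = 4*u^2 + 64*v^2 + 1; √(EG − F²) = sqrt(4*u^2 + 64*v^2 + 1). At the given point: sqrt(26).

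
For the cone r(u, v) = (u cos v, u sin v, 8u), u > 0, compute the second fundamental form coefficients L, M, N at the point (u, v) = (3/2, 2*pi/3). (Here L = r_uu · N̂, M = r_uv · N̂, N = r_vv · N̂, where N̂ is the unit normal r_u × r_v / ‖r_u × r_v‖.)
L = 0;  M = 0;  N = 12*sqrt(65)/65

Compute the unit normal N̂(u, v) = (-8*sqrt(65)*u*cos(v)/(65*Abs(u)), -8*sqrt(65)*u*sin(v)/(65*Abs(u)), sqrt(65)*u/(65*Abs(u))), and the second partials r_uu, r_uv, r_vv. Take dot products:
  L(u, v) = r_uu · N̂ = 0,
  M(u, v) = r_uv · N̂ = 0,
  N(u, v) = r_vv · N̂ = 8*sqrt(65)*u^2/(65*Abs(u)).
Evaluating at (u, v) = (3/2, 2*pi/3):
  L = 0, M = 0, N = 12*sqrt(65)/65.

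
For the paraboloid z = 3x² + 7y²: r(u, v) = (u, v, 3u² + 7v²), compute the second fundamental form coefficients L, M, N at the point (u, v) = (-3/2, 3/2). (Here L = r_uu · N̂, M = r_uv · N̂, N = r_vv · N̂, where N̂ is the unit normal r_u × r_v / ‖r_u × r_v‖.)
L = 6*sqrt(523)/523;  M = 0;  N = 14*sqrt(523)/523

Compute the unit normal N̂(u, v) = (-6*u/sqrt(36*u^2 + 196*v^2 + 1), -14*v/sqrt(36*u^2 + 196*v^2 + 1), 1/sqrt(36*u^2 + 196*v^2 + 1)), and the second partials r_uu, r_uv, r_vv. Take dot products:
  L(u, v) = r_uu · N̂ = 6/sqrt(36*u^2 + 196*v^2 + 1),
  M(u, v) = r_uv · N̂ = 0,
  N(u, v) = r_vv · N̂ = 14/sqrt(36*u^2 + 196*v^2 + 1).
Evaluating at (u, v) = (-3/2, 3/2):
  L = 6*sqrt(523)/523, M = 0, N = 14*sqrt(523)/523.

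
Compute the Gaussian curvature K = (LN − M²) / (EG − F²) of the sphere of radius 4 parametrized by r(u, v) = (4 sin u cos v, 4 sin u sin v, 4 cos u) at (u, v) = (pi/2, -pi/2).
K = 1/16

Coefficients of the first fundamental form: E = 16, F = 0, G = 16*sin(u)^2.
Coefficients of the second fundamental form: L = -4*sin(u)/Abs(sin(u)), M = 0, N = -4*sin(u)^3/Abs(sin(u)).
Assemble K = (LN − M²)/(EG − F²) = 1/16. At (u, v) = (pi/2, -pi/2): K = 1/16.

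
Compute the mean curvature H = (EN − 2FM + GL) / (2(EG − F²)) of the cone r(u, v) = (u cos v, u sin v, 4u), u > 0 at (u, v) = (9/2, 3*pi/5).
H = 4*sqrt(17)/153

With E = 17, F = 0, G = u^2, L = 0, M = 0, N = 4*sqrt(17)*u^2/(17*Abs(u)), assemble
  H = (EN − 2FM + GL) / (2(EG − F²)) = 2*sqrt(17)/(17*Abs(u)).
At (u, v) = (9/2, 3*pi/5): H = 4*sqrt(17)/153.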